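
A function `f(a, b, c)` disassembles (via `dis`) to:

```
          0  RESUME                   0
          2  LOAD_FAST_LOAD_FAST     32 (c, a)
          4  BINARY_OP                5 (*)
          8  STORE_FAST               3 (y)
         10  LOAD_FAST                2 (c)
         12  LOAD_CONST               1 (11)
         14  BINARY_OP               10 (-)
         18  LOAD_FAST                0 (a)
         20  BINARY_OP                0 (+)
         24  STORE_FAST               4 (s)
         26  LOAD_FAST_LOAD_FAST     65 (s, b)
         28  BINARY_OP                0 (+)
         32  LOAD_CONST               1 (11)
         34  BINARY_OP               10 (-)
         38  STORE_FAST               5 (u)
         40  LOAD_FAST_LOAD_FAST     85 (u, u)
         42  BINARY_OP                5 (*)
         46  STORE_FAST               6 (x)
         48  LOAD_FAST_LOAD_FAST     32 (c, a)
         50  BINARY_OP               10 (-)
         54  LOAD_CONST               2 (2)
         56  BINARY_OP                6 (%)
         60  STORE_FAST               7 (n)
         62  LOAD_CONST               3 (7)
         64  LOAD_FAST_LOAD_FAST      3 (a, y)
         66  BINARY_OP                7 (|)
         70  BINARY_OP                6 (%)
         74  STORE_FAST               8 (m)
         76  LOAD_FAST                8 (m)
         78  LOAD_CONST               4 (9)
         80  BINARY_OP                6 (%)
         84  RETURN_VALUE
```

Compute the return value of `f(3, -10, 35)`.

7

LOAD_FAST_LOAD_FAST c,a → push 35,3. Stack: [35, 3]
BINARY_OP * → 35 * 3 = 105. Stack: [105]
STORE_FAST y → y=105. Stack: []
LOAD_FAST c → push 35. Stack: [35]
LOAD_CONST → push 11. Stack: [35, 11]
BINARY_OP - → 35 - 11 = 24. Stack: [24]
LOAD_FAST a → push 3. Stack: [24, 3]
BINARY_OP + → 24 + 3 = 27. Stack: [27]
STORE_FAST s → s=27. Stack: []
LOAD_FAST_LOAD_FAST s,b → push 27,-10. Stack: [27, -10]
BINARY_OP + → 27 + -10 = 17. Stack: [17]
LOAD_CONST → push 11. Stack: [17, 11]
BINARY_OP - → 17 - 11 = 6. Stack: [6]
STORE_FAST u → u=6. Stack: []
LOAD_FAST_LOAD_FAST u,u → push 6,6. Stack: [6, 6]
BINARY_OP * → 6 * 6 = 36. Stack: [36]
STORE_FAST x → x=36. Stack: []
LOAD_FAST_LOAD_FAST c,a → push 35,3. Stack: [35, 3]
BINARY_OP - → 35 - 3 = 32. Stack: [32]
LOAD_CONST → push 2. Stack: [32, 2]
BINARY_OP % → 32 % 2 = 0. Stack: [0]
STORE_FAST n → n=0. Stack: []
LOAD_CONST → push 7. Stack: [7]
LOAD_FAST_LOAD_FAST a,y → push 3,105. Stack: [7, 3, 105]
BINARY_OP | → 3 | 105 = 107. Stack: [7, 107]
BINARY_OP % → 7 % 107 = 7. Stack: [7]
STORE_FAST m → m=7. Stack: []
LOAD_FAST m → push 7. Stack: [7]
LOAD_CONST → push 9. Stack: [7, 9]
BINARY_OP % → 7 % 9 = 7. Stack: [7]
RETURN_VALUE → return 7.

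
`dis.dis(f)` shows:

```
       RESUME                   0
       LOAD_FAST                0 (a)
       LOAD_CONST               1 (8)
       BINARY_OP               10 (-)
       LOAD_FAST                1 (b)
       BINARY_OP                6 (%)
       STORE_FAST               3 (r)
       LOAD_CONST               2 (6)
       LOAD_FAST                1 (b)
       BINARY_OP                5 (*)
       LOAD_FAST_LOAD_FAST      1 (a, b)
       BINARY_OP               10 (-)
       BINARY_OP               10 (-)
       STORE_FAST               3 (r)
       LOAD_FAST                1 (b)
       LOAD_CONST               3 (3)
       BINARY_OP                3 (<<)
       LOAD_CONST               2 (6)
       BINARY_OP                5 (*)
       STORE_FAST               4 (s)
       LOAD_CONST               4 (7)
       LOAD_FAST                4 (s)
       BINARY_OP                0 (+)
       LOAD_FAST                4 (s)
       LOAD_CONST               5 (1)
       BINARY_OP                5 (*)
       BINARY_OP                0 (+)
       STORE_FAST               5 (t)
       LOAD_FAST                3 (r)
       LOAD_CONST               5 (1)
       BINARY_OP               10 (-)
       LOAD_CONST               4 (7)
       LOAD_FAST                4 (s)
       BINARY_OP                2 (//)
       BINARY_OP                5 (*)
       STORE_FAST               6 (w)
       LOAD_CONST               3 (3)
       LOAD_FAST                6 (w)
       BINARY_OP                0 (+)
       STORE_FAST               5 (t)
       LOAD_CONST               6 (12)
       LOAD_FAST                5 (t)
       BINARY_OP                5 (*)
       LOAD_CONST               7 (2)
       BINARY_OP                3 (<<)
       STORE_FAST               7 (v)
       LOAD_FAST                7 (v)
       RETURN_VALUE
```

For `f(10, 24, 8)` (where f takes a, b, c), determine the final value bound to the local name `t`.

LOAD_FAST a → push 10. Stack: [10]
LOAD_CONST → push 8. Stack: [10, 8]
BINARY_OP - → 10 - 8 = 2. Stack: [2]
LOAD_FAST b → push 24. Stack: [2, 24]
BINARY_OP % → 2 % 24 = 2. Stack: [2]
STORE_FAST r → r=2. Stack: []
LOAD_CONST → push 6. Stack: [6]
LOAD_FAST b → push 24. Stack: [6, 24]
BINARY_OP * → 6 * 24 = 144. Stack: [144]
LOAD_FAST_LOAD_FAST a,b → push 10,24. Stack: [144, 10, 24]
BINARY_OP - → 10 - 24 = -14. Stack: [144, -14]
BINARY_OP - → 144 - -14 = 158. Stack: [158]
STORE_FAST r → r=158. Stack: []
LOAD_FAST b → push 24. Stack: [24]
LOAD_CONST → push 3. Stack: [24, 3]
BINARY_OP << → 24 << 3 = 192. Stack: [192]
LOAD_CONST → push 6. Stack: [192, 6]
BINARY_OP * → 192 * 6 = 1152. Stack: [1152]
STORE_FAST s → s=1152. Stack: []
LOAD_CONST → push 7. Stack: [7]
LOAD_FAST s → push 1152. Stack: [7, 1152]
BINARY_OP + → 7 + 1152 = 1159. Stack: [1159]
LOAD_FAST s → push 1152. Stack: [1159, 1152]
LOAD_CONST → push 1. Stack: [1159, 1152, 1]
BINARY_OP * → 1152 * 1 = 1152. Stack: [1159, 1152]
BINARY_OP + → 1159 + 1152 = 2311. Stack: [2311]
STORE_FAST t → t=2311. Stack: []
LOAD_FAST r → push 158. Stack: [158]
LOAD_CONST → push 1. Stack: [158, 1]
BINARY_OP - → 158 - 1 = 157. Stack: [157]
LOAD_CONST → push 7. Stack: [157, 7]
LOAD_FAST s → push 1152. Stack: [157, 7, 1152]
BINARY_OP // → 7 // 1152 = 0. Stack: [157, 0]
BINARY_OP * → 157 * 0 = 0. Stack: [0]
STORE_FAST w → w=0. Stack: []
LOAD_CONST → push 3. Stack: [3]
LOAD_FAST w → push 0. Stack: [3, 0]
BINARY_OP + → 3 + 0 = 3. Stack: [3]
STORE_FAST t → t=3. Stack: []
LOAD_CONST → push 12. Stack: [12]
LOAD_FAST t → push 3. Stack: [12, 3]
BINARY_OP * → 12 * 3 = 36. Stack: [36]
LOAD_CONST → push 2. Stack: [36, 2]
BINARY_OP << → 36 << 2 = 144. Stack: [144]
STORE_FAST v → v=144. Stack: []
LOAD_FAST v → push 144. Stack: [144]
RETURN_VALUE → return 144.

3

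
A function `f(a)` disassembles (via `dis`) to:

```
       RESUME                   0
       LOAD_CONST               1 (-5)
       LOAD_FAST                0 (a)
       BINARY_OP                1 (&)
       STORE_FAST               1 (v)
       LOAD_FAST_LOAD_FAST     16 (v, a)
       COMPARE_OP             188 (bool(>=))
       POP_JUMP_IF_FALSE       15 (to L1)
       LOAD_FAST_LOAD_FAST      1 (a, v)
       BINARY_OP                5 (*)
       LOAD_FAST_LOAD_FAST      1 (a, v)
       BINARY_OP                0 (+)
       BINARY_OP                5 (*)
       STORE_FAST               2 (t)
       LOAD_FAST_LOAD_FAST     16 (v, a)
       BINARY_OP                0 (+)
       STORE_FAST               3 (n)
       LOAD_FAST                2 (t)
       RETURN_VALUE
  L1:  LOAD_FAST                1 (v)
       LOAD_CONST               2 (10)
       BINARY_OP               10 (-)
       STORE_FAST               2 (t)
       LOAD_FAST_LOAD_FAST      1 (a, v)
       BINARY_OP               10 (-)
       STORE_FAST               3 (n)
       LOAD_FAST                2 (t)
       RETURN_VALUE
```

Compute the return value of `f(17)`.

LOAD_CONST → push -5. Stack: [-5]
LOAD_FAST a → push 17. Stack: [-5, 17]
BINARY_OP & → -5 & 17 = 17. Stack: [17]
STORE_FAST v → v=17. Stack: []
LOAD_FAST_LOAD_FAST v,a → push 17,17. Stack: [17, 17]
COMPARE_OP bool(>=) → 17 vs 17 = True. Stack: [True]
POP_JUMP_IF_FALSE → pop True; no jump. Stack: []
LOAD_FAST_LOAD_FAST a,v → push 17,17. Stack: [17, 17]
BINARY_OP * → 17 * 17 = 289. Stack: [289]
LOAD_FAST_LOAD_FAST a,v → push 17,17. Stack: [289, 17, 17]
BINARY_OP + → 17 + 17 = 34. Stack: [289, 34]
BINARY_OP * → 289 * 34 = 9826. Stack: [9826]
STORE_FAST t → t=9826. Stack: []
LOAD_FAST_LOAD_FAST v,a → push 17,17. Stack: [17, 17]
BINARY_OP + → 17 + 17 = 34. Stack: [34]
STORE_FAST n → n=34. Stack: []
LOAD_FAST t → push 9826. Stack: [9826]
RETURN_VALUE → return 9826.

9826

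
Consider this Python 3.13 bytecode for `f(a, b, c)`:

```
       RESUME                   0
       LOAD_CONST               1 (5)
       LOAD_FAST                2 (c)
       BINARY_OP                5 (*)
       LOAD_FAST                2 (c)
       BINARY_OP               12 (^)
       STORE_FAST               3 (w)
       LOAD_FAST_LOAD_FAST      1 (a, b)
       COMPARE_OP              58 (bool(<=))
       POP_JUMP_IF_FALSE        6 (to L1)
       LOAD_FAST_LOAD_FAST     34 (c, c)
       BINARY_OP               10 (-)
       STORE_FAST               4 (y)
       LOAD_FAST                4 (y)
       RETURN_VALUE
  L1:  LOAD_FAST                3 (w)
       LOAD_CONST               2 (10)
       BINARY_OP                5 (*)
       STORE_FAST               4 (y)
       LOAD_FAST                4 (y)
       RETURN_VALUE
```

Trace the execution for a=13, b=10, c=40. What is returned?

2240

LOAD_CONST → push 5. Stack: [5]
LOAD_FAST c → push 40. Stack: [5, 40]
BINARY_OP * → 5 * 40 = 200. Stack: [200]
LOAD_FAST c → push 40. Stack: [200, 40]
BINARY_OP ^ → 200 ^ 40 = 224. Stack: [224]
STORE_FAST w → w=224. Stack: []
LOAD_FAST_LOAD_FAST a,b → push 13,10. Stack: [13, 10]
COMPARE_OP bool(<=) → 13 vs 10 = False. Stack: [False]
POP_JUMP_IF_FALSE → pop False; jump. Stack: []
LOAD_FAST w → push 224. Stack: [224]
LOAD_CONST → push 10. Stack: [224, 10]
BINARY_OP * → 224 * 10 = 2240. Stack: [2240]
STORE_FAST y → y=2240. Stack: []
LOAD_FAST y → push 2240. Stack: [2240]
RETURN_VALUE → return 2240.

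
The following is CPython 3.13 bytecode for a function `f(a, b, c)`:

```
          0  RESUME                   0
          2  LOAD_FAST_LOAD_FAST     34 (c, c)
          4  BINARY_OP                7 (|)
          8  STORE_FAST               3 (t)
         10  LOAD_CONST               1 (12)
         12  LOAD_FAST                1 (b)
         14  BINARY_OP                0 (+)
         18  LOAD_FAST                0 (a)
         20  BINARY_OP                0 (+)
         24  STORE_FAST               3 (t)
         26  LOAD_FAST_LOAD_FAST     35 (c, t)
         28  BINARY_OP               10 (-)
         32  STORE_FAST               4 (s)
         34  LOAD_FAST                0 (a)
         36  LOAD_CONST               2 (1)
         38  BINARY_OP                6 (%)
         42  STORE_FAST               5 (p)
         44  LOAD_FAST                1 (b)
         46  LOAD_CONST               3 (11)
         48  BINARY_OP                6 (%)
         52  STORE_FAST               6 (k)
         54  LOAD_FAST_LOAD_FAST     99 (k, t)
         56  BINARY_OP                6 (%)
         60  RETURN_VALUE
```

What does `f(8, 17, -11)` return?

6

LOAD_FAST_LOAD_FAST c,c → push -11,-11. Stack: [-11, -11]
BINARY_OP | → -11 | -11 = -11. Stack: [-11]
STORE_FAST t → t=-11. Stack: []
LOAD_CONST → push 12. Stack: [12]
LOAD_FAST b → push 17. Stack: [12, 17]
BINARY_OP + → 12 + 17 = 29. Stack: [29]
LOAD_FAST a → push 8. Stack: [29, 8]
BINARY_OP + → 29 + 8 = 37. Stack: [37]
STORE_FAST t → t=37. Stack: []
LOAD_FAST_LOAD_FAST c,t → push -11,37. Stack: [-11, 37]
BINARY_OP - → -11 - 37 = -48. Stack: [-48]
STORE_FAST s → s=-48. Stack: []
LOAD_FAST a → push 8. Stack: [8]
LOAD_CONST → push 1. Stack: [8, 1]
BINARY_OP % → 8 % 1 = 0. Stack: [0]
STORE_FAST p → p=0. Stack: []
LOAD_FAST b → push 17. Stack: [17]
LOAD_CONST → push 11. Stack: [17, 11]
BINARY_OP % → 17 % 11 = 6. Stack: [6]
STORE_FAST k → k=6. Stack: []
LOAD_FAST_LOAD_FAST k,t → push 6,37. Stack: [6, 37]
BINARY_OP % → 6 % 37 = 6. Stack: [6]
RETURN_VALUE → return 6.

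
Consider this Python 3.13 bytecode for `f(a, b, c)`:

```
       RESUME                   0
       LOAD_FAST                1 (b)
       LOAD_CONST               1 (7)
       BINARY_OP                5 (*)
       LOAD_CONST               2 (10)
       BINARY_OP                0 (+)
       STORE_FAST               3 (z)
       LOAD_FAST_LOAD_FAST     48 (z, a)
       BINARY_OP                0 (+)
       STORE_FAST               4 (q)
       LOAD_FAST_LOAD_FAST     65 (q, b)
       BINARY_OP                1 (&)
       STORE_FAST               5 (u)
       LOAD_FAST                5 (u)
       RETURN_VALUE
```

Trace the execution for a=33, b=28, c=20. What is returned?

12

LOAD_FAST b → push 28. Stack: [28]
LOAD_CONST → push 7. Stack: [28, 7]
BINARY_OP * → 28 * 7 = 196. Stack: [196]
LOAD_CONST → push 10. Stack: [196, 10]
BINARY_OP + → 196 + 10 = 206. Stack: [206]
STORE_FAST z → z=206. Stack: []
LOAD_FAST_LOAD_FAST z,a → push 206,33. Stack: [206, 33]
BINARY_OP + → 206 + 33 = 239. Stack: [239]
STORE_FAST q → q=239. Stack: []
LOAD_FAST_LOAD_FAST q,b → push 239,28. Stack: [239, 28]
BINARY_OP & → 239 & 28 = 12. Stack: [12]
STORE_FAST u → u=12. Stack: []
LOAD_FAST u → push 12. Stack: [12]
RETURN_VALUE → return 12.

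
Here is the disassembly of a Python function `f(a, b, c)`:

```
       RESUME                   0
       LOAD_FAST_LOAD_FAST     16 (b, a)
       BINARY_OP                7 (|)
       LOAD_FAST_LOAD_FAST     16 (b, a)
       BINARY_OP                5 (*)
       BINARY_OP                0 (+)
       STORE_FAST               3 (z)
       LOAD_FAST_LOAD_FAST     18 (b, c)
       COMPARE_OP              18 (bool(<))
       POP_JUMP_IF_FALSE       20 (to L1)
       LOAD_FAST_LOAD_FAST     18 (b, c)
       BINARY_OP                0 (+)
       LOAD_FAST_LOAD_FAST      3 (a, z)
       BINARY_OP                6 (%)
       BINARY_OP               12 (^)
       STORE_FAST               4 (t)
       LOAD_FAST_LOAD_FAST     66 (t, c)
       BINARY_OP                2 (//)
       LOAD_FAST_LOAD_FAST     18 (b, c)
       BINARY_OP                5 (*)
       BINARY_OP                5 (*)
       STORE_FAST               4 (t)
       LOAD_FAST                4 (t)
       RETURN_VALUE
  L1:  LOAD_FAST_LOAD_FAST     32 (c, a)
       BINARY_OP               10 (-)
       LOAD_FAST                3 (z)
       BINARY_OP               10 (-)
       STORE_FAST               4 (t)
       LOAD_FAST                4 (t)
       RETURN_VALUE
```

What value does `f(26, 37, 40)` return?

LOAD_FAST_LOAD_FAST b,a → push 37,26. Stack: [37, 26]
BINARY_OP | → 37 | 26 = 63. Stack: [63]
LOAD_FAST_LOAD_FAST b,a → push 37,26. Stack: [63, 37, 26]
BINARY_OP * → 37 * 26 = 962. Stack: [63, 962]
BINARY_OP + → 63 + 962 = 1025. Stack: [1025]
STORE_FAST z → z=1025. Stack: []
LOAD_FAST_LOAD_FAST b,c → push 37,40. Stack: [37, 40]
COMPARE_OP bool(<) → 37 vs 40 = True. Stack: [True]
POP_JUMP_IF_FALSE → pop True; no jump. Stack: []
LOAD_FAST_LOAD_FAST b,c → push 37,40. Stack: [37, 40]
BINARY_OP + → 37 + 40 = 77. Stack: [77]
LOAD_FAST_LOAD_FAST a,z → push 26,1025. Stack: [77, 26, 1025]
BINARY_OP % → 26 % 1025 = 26. Stack: [77, 26]
BINARY_OP ^ → 77 ^ 26 = 87. Stack: [87]
STORE_FAST t → t=87. Stack: []
LOAD_FAST_LOAD_FAST t,c → push 87,40. Stack: [87, 40]
BINARY_OP // → 87 // 40 = 2. Stack: [2]
LOAD_FAST_LOAD_FAST b,c → push 37,40. Stack: [2, 37, 40]
BINARY_OP * → 37 * 40 = 1480. Stack: [2, 1480]
BINARY_OP * → 2 * 1480 = 2960. Stack: [2960]
STORE_FAST t → t=2960. Stack: []
LOAD_FAST t → push 2960. Stack: [2960]
RETURN_VALUE → return 2960.

2960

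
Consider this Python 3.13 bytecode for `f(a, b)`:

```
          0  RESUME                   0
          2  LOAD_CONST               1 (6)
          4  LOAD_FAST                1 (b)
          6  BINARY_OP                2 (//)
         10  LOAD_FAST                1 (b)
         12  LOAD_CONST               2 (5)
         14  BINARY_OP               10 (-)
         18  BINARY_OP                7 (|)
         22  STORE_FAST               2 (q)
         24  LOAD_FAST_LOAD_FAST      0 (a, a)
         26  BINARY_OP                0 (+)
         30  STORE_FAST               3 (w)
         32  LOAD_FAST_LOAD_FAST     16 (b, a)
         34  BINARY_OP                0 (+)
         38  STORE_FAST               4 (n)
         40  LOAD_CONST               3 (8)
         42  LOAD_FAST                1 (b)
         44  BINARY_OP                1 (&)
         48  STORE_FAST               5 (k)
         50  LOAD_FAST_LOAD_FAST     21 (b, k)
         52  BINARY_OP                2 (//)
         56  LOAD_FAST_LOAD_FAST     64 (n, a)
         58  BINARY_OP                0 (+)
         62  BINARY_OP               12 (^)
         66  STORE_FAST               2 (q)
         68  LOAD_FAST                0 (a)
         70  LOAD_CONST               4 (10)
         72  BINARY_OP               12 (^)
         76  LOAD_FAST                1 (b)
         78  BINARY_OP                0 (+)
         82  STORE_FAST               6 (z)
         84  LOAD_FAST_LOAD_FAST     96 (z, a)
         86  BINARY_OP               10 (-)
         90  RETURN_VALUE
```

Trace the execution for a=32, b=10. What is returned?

LOAD_CONST → push 6. Stack: [6]
LOAD_FAST b → push 10. Stack: [6, 10]
BINARY_OP // → 6 // 10 = 0. Stack: [0]
LOAD_FAST b → push 10. Stack: [0, 10]
LOAD_CONST → push 5. Stack: [0, 10, 5]
BINARY_OP - → 10 - 5 = 5. Stack: [0, 5]
BINARY_OP | → 0 | 5 = 5. Stack: [5]
STORE_FAST q → q=5. Stack: []
LOAD_FAST_LOAD_FAST a,a → push 32,32. Stack: [32, 32]
BINARY_OP + → 32 + 32 = 64. Stack: [64]
STORE_FAST w → w=64. Stack: []
LOAD_FAST_LOAD_FAST b,a → push 10,32. Stack: [10, 32]
BINARY_OP + → 10 + 32 = 42. Stack: [42]
STORE_FAST n → n=42. Stack: []
LOAD_CONST → push 8. Stack: [8]
LOAD_FAST b → push 10. Stack: [8, 10]
BINARY_OP & → 8 & 10 = 8. Stack: [8]
STORE_FAST k → k=8. Stack: []
LOAD_FAST_LOAD_FAST b,k → push 10,8. Stack: [10, 8]
BINARY_OP // → 10 // 8 = 1. Stack: [1]
LOAD_FAST_LOAD_FAST n,a → push 42,32. Stack: [1, 42, 32]
BINARY_OP + → 42 + 32 = 74. Stack: [1, 74]
BINARY_OP ^ → 1 ^ 74 = 75. Stack: [75]
STORE_FAST q → q=75. Stack: []
LOAD_FAST a → push 32. Stack: [32]
LOAD_CONST → push 10. Stack: [32, 10]
BINARY_OP ^ → 32 ^ 10 = 42. Stack: [42]
LOAD_FAST b → push 10. Stack: [42, 10]
BINARY_OP + → 42 + 10 = 52. Stack: [52]
STORE_FAST z → z=52. Stack: []
LOAD_FAST_LOAD_FAST z,a → push 52,32. Stack: [52, 32]
BINARY_OP - → 52 - 32 = 20. Stack: [20]
RETURN_VALUE → return 20.

20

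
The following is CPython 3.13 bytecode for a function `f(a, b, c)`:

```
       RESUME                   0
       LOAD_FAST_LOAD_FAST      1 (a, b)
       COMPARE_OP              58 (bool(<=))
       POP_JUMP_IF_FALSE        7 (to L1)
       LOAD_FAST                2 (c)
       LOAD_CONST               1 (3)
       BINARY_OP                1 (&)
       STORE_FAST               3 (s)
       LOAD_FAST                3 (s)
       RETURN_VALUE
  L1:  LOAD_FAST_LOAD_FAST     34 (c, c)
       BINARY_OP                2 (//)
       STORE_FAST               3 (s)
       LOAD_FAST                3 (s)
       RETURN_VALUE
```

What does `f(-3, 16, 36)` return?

0

LOAD_FAST_LOAD_FAST a,b → push -3,16. Stack: [-3, 16]
COMPARE_OP bool(<=) → -3 vs 16 = True. Stack: [True]
POP_JUMP_IF_FALSE → pop True; no jump. Stack: []
LOAD_FAST c → push 36. Stack: [36]
LOAD_CONST → push 3. Stack: [36, 3]
BINARY_OP & → 36 & 3 = 0. Stack: [0]
STORE_FAST s → s=0. Stack: []
LOAD_FAST s → push 0. Stack: [0]
RETURN_VALUE → return 0.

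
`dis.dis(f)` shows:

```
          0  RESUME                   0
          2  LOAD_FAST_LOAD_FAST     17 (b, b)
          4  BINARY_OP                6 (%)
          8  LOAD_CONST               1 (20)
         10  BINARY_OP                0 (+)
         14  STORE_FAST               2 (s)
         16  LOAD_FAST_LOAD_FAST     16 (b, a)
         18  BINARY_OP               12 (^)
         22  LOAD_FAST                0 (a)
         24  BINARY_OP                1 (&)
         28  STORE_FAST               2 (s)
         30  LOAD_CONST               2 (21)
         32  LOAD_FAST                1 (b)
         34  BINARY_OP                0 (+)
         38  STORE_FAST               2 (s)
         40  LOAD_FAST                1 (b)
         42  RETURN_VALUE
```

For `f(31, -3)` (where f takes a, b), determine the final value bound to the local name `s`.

18

LOAD_FAST_LOAD_FAST b,b → push -3,-3. Stack: [-3, -3]
BINARY_OP % → -3 % -3 = 0. Stack: [0]
LOAD_CONST → push 20. Stack: [0, 20]
BINARY_OP + → 0 + 20 = 20. Stack: [20]
STORE_FAST s → s=20. Stack: []
LOAD_FAST_LOAD_FAST b,a → push -3,31. Stack: [-3, 31]
BINARY_OP ^ → -3 ^ 31 = -30. Stack: [-30]
LOAD_FAST a → push 31. Stack: [-30, 31]
BINARY_OP & → -30 & 31 = 2. Stack: [2]
STORE_FAST s → s=2. Stack: []
LOAD_CONST → push 21. Stack: [21]
LOAD_FAST b → push -3. Stack: [21, -3]
BINARY_OP + → 21 + -3 = 18. Stack: [18]
STORE_FAST s → s=18. Stack: []
LOAD_FAST b → push -3. Stack: [-3]
RETURN_VALUE → return -3.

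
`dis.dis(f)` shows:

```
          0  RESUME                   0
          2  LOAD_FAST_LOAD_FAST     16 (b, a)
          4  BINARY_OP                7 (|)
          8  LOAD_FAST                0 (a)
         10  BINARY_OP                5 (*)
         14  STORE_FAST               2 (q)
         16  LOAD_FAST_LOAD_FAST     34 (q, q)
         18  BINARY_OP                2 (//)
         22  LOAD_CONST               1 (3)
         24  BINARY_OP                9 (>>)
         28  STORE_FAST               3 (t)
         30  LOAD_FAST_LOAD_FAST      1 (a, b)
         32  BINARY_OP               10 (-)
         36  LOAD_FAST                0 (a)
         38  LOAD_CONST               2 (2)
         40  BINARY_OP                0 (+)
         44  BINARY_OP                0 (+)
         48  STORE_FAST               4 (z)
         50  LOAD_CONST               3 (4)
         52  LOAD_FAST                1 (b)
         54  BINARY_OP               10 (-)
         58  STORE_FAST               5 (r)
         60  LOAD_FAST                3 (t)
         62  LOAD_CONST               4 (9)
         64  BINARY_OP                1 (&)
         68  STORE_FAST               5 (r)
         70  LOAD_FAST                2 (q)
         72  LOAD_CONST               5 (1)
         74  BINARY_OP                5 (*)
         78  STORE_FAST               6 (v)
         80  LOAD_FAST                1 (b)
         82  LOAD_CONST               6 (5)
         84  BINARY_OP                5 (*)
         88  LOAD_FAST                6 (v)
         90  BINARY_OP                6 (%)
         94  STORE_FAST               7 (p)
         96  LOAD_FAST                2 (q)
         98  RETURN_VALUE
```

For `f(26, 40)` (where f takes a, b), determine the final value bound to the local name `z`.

14

LOAD_FAST_LOAD_FAST b,a → push 40,26. Stack: [40, 26]
BINARY_OP | → 40 | 26 = 58. Stack: [58]
LOAD_FAST a → push 26. Stack: [58, 26]
BINARY_OP * → 58 * 26 = 1508. Stack: [1508]
STORE_FAST q → q=1508. Stack: []
LOAD_FAST_LOAD_FAST q,q → push 1508,1508. Stack: [1508, 1508]
BINARY_OP // → 1508 // 1508 = 1. Stack: [1]
LOAD_CONST → push 3. Stack: [1, 3]
BINARY_OP >> → 1 >> 3 = 0. Stack: [0]
STORE_FAST t → t=0. Stack: []
LOAD_FAST_LOAD_FAST a,b → push 26,40. Stack: [26, 40]
BINARY_OP - → 26 - 40 = -14. Stack: [-14]
LOAD_FAST a → push 26. Stack: [-14, 26]
LOAD_CONST → push 2. Stack: [-14, 26, 2]
BINARY_OP + → 26 + 2 = 28. Stack: [-14, 28]
BINARY_OP + → -14 + 28 = 14. Stack: [14]
STORE_FAST z → z=14. Stack: []
LOAD_CONST → push 4. Stack: [4]
LOAD_FAST b → push 40. Stack: [4, 40]
BINARY_OP - → 4 - 40 = -36. Stack: [-36]
STORE_FAST r → r=-36. Stack: []
LOAD_FAST t → push 0. Stack: [0]
LOAD_CONST → push 9. Stack: [0, 9]
BINARY_OP & → 0 & 9 = 0. Stack: [0]
STORE_FAST r → r=0. Stack: []
LOAD_FAST q → push 1508. Stack: [1508]
LOAD_CONST → push 1. Stack: [1508, 1]
BINARY_OP * → 1508 * 1 = 1508. Stack: [1508]
STORE_FAST v → v=1508. Stack: []
LOAD_FAST b → push 40. Stack: [40]
LOAD_CONST → push 5. Stack: [40, 5]
BINARY_OP * → 40 * 5 = 200. Stack: [200]
LOAD_FAST v → push 1508. Stack: [200, 1508]
BINARY_OP % → 200 % 1508 = 200. Stack: [200]
STORE_FAST p → p=200. Stack: []
LOAD_FAST q → push 1508. Stack: [1508]
RETURN_VALUE → return 1508.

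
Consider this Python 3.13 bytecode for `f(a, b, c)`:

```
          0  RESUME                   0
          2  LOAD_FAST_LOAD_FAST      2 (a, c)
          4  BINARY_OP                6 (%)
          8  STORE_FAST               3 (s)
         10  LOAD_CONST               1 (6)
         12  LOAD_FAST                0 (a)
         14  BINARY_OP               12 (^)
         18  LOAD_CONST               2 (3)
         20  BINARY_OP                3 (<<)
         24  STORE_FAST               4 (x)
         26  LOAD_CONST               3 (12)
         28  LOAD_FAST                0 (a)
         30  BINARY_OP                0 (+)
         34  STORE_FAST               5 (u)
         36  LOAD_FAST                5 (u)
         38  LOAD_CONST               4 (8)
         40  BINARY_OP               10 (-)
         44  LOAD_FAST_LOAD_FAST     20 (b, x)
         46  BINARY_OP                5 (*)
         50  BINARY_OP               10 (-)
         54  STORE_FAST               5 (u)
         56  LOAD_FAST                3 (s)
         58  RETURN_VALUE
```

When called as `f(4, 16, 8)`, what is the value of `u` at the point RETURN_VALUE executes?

-248

LOAD_FAST_LOAD_FAST a,c → push 4,8. Stack: [4, 8]
BINARY_OP % → 4 % 8 = 4. Stack: [4]
STORE_FAST s → s=4. Stack: []
LOAD_CONST → push 6. Stack: [6]
LOAD_FAST a → push 4. Stack: [6, 4]
BINARY_OP ^ → 6 ^ 4 = 2. Stack: [2]
LOAD_CONST → push 3. Stack: [2, 3]
BINARY_OP << → 2 << 3 = 16. Stack: [16]
STORE_FAST x → x=16. Stack: []
LOAD_CONST → push 12. Stack: [12]
LOAD_FAST a → push 4. Stack: [12, 4]
BINARY_OP + → 12 + 4 = 16. Stack: [16]
STORE_FAST u → u=16. Stack: []
LOAD_FAST u → push 16. Stack: [16]
LOAD_CONST → push 8. Stack: [16, 8]
BINARY_OP - → 16 - 8 = 8. Stack: [8]
LOAD_FAST_LOAD_FAST b,x → push 16,16. Stack: [8, 16, 16]
BINARY_OP * → 16 * 16 = 256. Stack: [8, 256]
BINARY_OP - → 8 - 256 = -248. Stack: [-248]
STORE_FAST u → u=-248. Stack: []
LOAD_FAST s → push 4. Stack: [4]
RETURN_VALUE → return 4.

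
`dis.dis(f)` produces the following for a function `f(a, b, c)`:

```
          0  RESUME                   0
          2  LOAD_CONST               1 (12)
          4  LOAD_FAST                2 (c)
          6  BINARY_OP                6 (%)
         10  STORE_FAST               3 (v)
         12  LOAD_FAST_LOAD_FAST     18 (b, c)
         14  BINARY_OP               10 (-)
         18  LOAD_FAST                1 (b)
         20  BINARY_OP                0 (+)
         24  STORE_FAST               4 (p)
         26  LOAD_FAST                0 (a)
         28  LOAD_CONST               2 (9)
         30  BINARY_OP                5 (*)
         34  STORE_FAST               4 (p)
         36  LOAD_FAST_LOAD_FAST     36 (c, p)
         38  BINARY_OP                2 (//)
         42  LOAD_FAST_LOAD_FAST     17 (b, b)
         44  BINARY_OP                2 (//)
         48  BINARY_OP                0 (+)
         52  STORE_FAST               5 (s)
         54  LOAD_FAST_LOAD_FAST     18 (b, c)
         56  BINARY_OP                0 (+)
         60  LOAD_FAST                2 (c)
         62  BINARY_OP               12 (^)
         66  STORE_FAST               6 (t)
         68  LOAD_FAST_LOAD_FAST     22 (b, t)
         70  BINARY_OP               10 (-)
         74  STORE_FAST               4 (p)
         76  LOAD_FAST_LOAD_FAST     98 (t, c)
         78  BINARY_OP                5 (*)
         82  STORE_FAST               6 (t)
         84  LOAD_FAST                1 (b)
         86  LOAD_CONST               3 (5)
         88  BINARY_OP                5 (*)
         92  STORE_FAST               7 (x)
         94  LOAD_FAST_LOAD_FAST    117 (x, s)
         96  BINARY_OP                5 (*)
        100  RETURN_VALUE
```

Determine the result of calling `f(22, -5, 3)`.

-25

LOAD_CONST → push 12. Stack: [12]
LOAD_FAST c → push 3. Stack: [12, 3]
BINARY_OP % → 12 % 3 = 0. Stack: [0]
STORE_FAST v → v=0. Stack: []
LOAD_FAST_LOAD_FAST b,c → push -5,3. Stack: [-5, 3]
BINARY_OP - → -5 - 3 = -8. Stack: [-8]
LOAD_FAST b → push -5. Stack: [-8, -5]
BINARY_OP + → -8 + -5 = -13. Stack: [-13]
STORE_FAST p → p=-13. Stack: []
LOAD_FAST a → push 22. Stack: [22]
LOAD_CONST → push 9. Stack: [22, 9]
BINARY_OP * → 22 * 9 = 198. Stack: [198]
STORE_FAST p → p=198. Stack: []
LOAD_FAST_LOAD_FAST c,p → push 3,198. Stack: [3, 198]
BINARY_OP // → 3 // 198 = 0. Stack: [0]
LOAD_FAST_LOAD_FAST b,b → push -5,-5. Stack: [0, -5, -5]
BINARY_OP // → -5 // -5 = 1. Stack: [0, 1]
BINARY_OP + → 0 + 1 = 1. Stack: [1]
STORE_FAST s → s=1. Stack: []
LOAD_FAST_LOAD_FAST b,c → push -5,3. Stack: [-5, 3]
BINARY_OP + → -5 + 3 = -2. Stack: [-2]
LOAD_FAST c → push 3. Stack: [-2, 3]
BINARY_OP ^ → -2 ^ 3 = -3. Stack: [-3]
STORE_FAST t → t=-3. Stack: []
LOAD_FAST_LOAD_FAST b,t → push -5,-3. Stack: [-5, -3]
BINARY_OP - → -5 - -3 = -2. Stack: [-2]
STORE_FAST p → p=-2. Stack: []
LOAD_FAST_LOAD_FAST t,c → push -3,3. Stack: [-3, 3]
BINARY_OP * → -3 * 3 = -9. Stack: [-9]
STORE_FAST t → t=-9. Stack: []
LOAD_FAST b → push -5. Stack: [-5]
LOAD_CONST → push 5. Stack: [-5, 5]
BINARY_OP * → -5 * 5 = -25. Stack: [-25]
STORE_FAST x → x=-25. Stack: []
LOAD_FAST_LOAD_FAST x,s → push -25,1. Stack: [-25, 1]
BINARY_OP * → -25 * 1 = -25. Stack: [-25]
RETURN_VALUE → return -25.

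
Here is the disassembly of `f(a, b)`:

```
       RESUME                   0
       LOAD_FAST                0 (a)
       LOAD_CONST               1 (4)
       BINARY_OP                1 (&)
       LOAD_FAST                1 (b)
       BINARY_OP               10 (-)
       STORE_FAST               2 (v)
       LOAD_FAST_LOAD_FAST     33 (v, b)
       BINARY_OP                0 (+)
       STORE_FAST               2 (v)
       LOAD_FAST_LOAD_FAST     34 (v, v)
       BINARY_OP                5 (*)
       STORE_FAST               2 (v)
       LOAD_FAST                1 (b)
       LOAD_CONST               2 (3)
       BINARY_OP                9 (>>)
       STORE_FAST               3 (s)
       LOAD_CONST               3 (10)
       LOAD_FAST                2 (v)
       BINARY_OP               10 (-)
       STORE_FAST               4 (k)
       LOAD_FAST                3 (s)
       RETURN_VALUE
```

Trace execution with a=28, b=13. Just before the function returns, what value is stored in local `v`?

LOAD_FAST a → push 28. Stack: [28]
LOAD_CONST → push 4. Stack: [28, 4]
BINARY_OP & → 28 & 4 = 4. Stack: [4]
LOAD_FAST b → push 13. Stack: [4, 13]
BINARY_OP - → 4 - 13 = -9. Stack: [-9]
STORE_FAST v → v=-9. Stack: []
LOAD_FAST_LOAD_FAST v,b → push -9,13. Stack: [-9, 13]
BINARY_OP + → -9 + 13 = 4. Stack: [4]
STORE_FAST v → v=4. Stack: []
LOAD_FAST_LOAD_FAST v,v → push 4,4. Stack: [4, 4]
BINARY_OP * → 4 * 4 = 16. Stack: [16]
STORE_FAST v → v=16. Stack: []
LOAD_FAST b → push 13. Stack: [13]
LOAD_CONST → push 3. Stack: [13, 3]
BINARY_OP >> → 13 >> 3 = 1. Stack: [1]
STORE_FAST s → s=1. Stack: []
LOAD_CONST → push 10. Stack: [10]
LOAD_FAST v → push 16. Stack: [10, 16]
BINARY_OP - → 10 - 16 = -6. Stack: [-6]
STORE_FAST k → k=-6. Stack: []
LOAD_FAST s → push 1. Stack: [1]
RETURN_VALUE → return 1.

16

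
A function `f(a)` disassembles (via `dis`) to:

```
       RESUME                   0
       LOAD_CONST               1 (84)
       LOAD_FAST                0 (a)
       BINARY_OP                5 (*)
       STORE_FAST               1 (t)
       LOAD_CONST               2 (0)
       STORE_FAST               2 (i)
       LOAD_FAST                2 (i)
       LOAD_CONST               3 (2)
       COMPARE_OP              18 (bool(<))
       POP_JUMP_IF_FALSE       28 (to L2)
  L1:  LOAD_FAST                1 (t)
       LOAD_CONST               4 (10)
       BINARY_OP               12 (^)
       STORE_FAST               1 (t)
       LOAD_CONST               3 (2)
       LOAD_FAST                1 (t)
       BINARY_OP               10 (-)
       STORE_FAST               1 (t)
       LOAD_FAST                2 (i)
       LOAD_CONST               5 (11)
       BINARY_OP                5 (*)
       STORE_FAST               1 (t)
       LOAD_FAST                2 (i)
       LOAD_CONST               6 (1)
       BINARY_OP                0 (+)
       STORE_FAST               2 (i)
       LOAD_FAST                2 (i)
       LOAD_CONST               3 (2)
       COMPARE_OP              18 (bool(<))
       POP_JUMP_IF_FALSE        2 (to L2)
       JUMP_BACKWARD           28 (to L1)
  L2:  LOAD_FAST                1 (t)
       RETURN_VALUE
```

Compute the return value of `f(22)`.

LOAD_CONST → push 84. Stack: [84]
LOAD_FAST a → push 22. Stack: [84, 22]
BINARY_OP * → 84 * 22 = 1848. Stack: [1848]
STORE_FAST t → t=1848. Stack: []
LOAD_CONST → push 0. Stack: [0]
STORE_FAST i → i=0. Stack: []
LOAD_FAST i → push 0. Stack: [0]
LOAD_CONST → push 2. Stack: [0, 2]
COMPARE_OP bool(<) → 0 vs 2 = True. Stack: [True]
POP_JUMP_IF_FALSE → pop True; no jump. Stack: []
LOAD_FAST t → push 1848. Stack: [1848]
LOAD_CONST → push 10. Stack: [1848, 10]
BINARY_OP ^ → 1848 ^ 10 = 1842. Stack: [1842]
STORE_FAST t → t=1842. Stack: []
LOAD_CONST → push 2. Stack: [2]
LOAD_FAST t → push 1842. Stack: [2, 1842]
BINARY_OP - → 2 - 1842 = -1840. Stack: [-1840]
STORE_FAST t → t=-1840. Stack: []
LOAD_FAST i → push 0. Stack: [0]
LOAD_CONST → push 11. Stack: [0, 11]
BINARY_OP * → 0 * 11 = 0. Stack: [0]
STORE_FAST t → t=0. Stack: []
LOAD_FAST i → push 0. Stack: [0]
LOAD_CONST → push 1. Stack: [0, 1]
BINARY_OP + → 0 + 1 = 1. Stack: [1]
STORE_FAST i → i=1. Stack: []
LOAD_FAST i → push 1. Stack: [1]
LOAD_CONST → push 2. Stack: [1, 2]
COMPARE_OP bool(<) → 1 vs 2 = True. Stack: [True]
POP_JUMP_IF_FALSE → pop True; no jump. Stack: []
LOAD_FAST t → push 0. Stack: [0]
LOAD_CONST → push 10. Stack: [0, 10]
BINARY_OP ^ → 0 ^ 10 = 10. Stack: [10]
STORE_FAST t → t=10. Stack: []
LOAD_CONST → push 2. Stack: [2]
LOAD_FAST t → push 10. Stack: [2, 10]
BINARY_OP - → 2 - 10 = -8. Stack: [-8]
STORE_FAST t → t=-8. Stack: []
LOAD_FAST i → push 1. Stack: [1]
LOAD_CONST → push 11. Stack: [1, 11]
BINARY_OP * → 1 * 11 = 11. Stack: [11]
STORE_FAST t → t=11. Stack: []
LOAD_FAST i → push 1. Stack: [1]
LOAD_CONST → push 1. Stack: [1, 1]
BINARY_OP + → 1 + 1 = 2. Stack: [2]
STORE_FAST i → i=2. Stack: []
LOAD_FAST i → push 2. Stack: [2]
LOAD_CONST → push 2. Stack: [2, 2]
COMPARE_OP bool(<) → 2 vs 2 = False. Stack: [False]
POP_JUMP_IF_FALSE → pop False; jump. Stack: []
LOAD_FAST t → push 11. Stack: [11]
RETURN_VALUE → return 11.

11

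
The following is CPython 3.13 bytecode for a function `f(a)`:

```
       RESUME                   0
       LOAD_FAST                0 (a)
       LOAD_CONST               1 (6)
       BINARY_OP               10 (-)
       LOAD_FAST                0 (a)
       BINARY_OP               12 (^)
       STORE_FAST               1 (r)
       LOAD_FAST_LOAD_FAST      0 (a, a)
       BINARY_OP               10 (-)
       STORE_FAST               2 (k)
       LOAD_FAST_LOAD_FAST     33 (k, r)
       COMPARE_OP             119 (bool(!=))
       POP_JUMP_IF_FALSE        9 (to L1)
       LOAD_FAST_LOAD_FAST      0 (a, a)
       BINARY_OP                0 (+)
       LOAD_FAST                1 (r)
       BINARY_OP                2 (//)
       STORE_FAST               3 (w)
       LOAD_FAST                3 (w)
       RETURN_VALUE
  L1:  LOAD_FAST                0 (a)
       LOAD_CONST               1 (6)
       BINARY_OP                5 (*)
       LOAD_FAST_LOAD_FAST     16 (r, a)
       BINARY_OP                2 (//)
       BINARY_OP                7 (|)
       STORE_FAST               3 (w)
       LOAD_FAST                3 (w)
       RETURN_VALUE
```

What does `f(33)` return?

LOAD_FAST a → push 33. Stack: [33]
LOAD_CONST → push 6. Stack: [33, 6]
BINARY_OP - → 33 - 6 = 27. Stack: [27]
LOAD_FAST a → push 33. Stack: [27, 33]
BINARY_OP ^ → 27 ^ 33 = 58. Stack: [58]
STORE_FAST r → r=58. Stack: []
LOAD_FAST_LOAD_FAST a,a → push 33,33. Stack: [33, 33]
BINARY_OP - → 33 - 33 = 0. Stack: [0]
STORE_FAST k → k=0. Stack: []
LOAD_FAST_LOAD_FAST k,r → push 0,58. Stack: [0, 58]
COMPARE_OP bool(!=) → 0 vs 58 = True. Stack: [True]
POP_JUMP_IF_FALSE → pop True; no jump. Stack: []
LOAD_FAST_LOAD_FAST a,a → push 33,33. Stack: [33, 33]
BINARY_OP + → 33 + 33 = 66. Stack: [66]
LOAD_FAST r → push 58. Stack: [66, 58]
BINARY_OP // → 66 // 58 = 1. Stack: [1]
STORE_FAST w → w=1. Stack: []
LOAD_FAST w → push 1. Stack: [1]
RETURN_VALUE → return 1.

1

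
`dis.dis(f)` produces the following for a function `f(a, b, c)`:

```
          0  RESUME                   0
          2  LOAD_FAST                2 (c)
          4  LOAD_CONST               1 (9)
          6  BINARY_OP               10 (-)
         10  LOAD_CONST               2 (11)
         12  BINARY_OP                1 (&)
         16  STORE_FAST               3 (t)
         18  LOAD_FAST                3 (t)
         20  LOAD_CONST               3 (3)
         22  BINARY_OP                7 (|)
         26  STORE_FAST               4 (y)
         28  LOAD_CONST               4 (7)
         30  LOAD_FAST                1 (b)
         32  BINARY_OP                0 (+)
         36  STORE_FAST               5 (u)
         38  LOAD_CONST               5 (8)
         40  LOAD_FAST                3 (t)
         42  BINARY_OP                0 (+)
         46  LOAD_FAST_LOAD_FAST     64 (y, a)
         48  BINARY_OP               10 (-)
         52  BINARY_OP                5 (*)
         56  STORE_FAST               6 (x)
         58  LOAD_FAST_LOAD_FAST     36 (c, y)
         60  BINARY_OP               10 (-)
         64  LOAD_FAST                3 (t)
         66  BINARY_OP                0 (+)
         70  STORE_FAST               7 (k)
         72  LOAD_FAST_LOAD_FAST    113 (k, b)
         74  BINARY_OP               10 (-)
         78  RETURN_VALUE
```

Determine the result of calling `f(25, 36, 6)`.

-32

LOAD_FAST c → push 6. Stack: [6]
LOAD_CONST → push 9. Stack: [6, 9]
BINARY_OP - → 6 - 9 = -3. Stack: [-3]
LOAD_CONST → push 11. Stack: [-3, 11]
BINARY_OP & → -3 & 11 = 9. Stack: [9]
STORE_FAST t → t=9. Stack: []
LOAD_FAST t → push 9. Stack: [9]
LOAD_CONST → push 3. Stack: [9, 3]
BINARY_OP | → 9 | 3 = 11. Stack: [11]
STORE_FAST y → y=11. Stack: []
LOAD_CONST → push 7. Stack: [7]
LOAD_FAST b → push 36. Stack: [7, 36]
BINARY_OP + → 7 + 36 = 43. Stack: [43]
STORE_FAST u → u=43. Stack: []
LOAD_CONST → push 8. Stack: [8]
LOAD_FAST t → push 9. Stack: [8, 9]
BINARY_OP + → 8 + 9 = 17. Stack: [17]
LOAD_FAST_LOAD_FAST y,a → push 11,25. Stack: [17, 11, 25]
BINARY_OP - → 11 - 25 = -14. Stack: [17, -14]
BINARY_OP * → 17 * -14 = -238. Stack: [-238]
STORE_FAST x → x=-238. Stack: []
LOAD_FAST_LOAD_FAST c,y → push 6,11. Stack: [6, 11]
BINARY_OP - → 6 - 11 = -5. Stack: [-5]
LOAD_FAST t → push 9. Stack: [-5, 9]
BINARY_OP + → -5 + 9 = 4. Stack: [4]
STORE_FAST k → k=4. Stack: []
LOAD_FAST_LOAD_FAST k,b → push 4,36. Stack: [4, 36]
BINARY_OP - → 4 - 36 = -32. Stack: [-32]
RETURN_VALUE → return -32.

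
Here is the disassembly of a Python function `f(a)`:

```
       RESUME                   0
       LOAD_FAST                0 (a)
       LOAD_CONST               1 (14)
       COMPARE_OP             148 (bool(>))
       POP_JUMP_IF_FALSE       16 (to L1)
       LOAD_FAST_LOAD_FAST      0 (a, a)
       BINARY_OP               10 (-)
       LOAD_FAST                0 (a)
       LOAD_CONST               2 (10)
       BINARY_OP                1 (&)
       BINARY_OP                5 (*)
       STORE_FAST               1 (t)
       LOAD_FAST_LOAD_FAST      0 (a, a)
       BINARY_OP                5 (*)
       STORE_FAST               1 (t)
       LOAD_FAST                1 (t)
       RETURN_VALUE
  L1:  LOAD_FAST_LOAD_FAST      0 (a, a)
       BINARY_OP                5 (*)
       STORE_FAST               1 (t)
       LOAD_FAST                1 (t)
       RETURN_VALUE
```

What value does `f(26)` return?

676

LOAD_FAST a → push 26. Stack: [26]
LOAD_CONST → push 14. Stack: [26, 14]
COMPARE_OP bool(>) → 26 vs 14 = True. Stack: [True]
POP_JUMP_IF_FALSE → pop True; no jump. Stack: []
LOAD_FAST_LOAD_FAST a,a → push 26,26. Stack: [26, 26]
BINARY_OP - → 26 - 26 = 0. Stack: [0]
LOAD_FAST a → push 26. Stack: [0, 26]
LOAD_CONST → push 10. Stack: [0, 26, 10]
BINARY_OP & → 26 & 10 = 10. Stack: [0, 10]
BINARY_OP * → 0 * 10 = 0. Stack: [0]
STORE_FAST t → t=0. Stack: []
LOAD_FAST_LOAD_FAST a,a → push 26,26. Stack: [26, 26]
BINARY_OP * → 26 * 26 = 676. Stack: [676]
STORE_FAST t → t=676. Stack: []
LOAD_FAST t → push 676. Stack: [676]
RETURN_VALUE → return 676.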